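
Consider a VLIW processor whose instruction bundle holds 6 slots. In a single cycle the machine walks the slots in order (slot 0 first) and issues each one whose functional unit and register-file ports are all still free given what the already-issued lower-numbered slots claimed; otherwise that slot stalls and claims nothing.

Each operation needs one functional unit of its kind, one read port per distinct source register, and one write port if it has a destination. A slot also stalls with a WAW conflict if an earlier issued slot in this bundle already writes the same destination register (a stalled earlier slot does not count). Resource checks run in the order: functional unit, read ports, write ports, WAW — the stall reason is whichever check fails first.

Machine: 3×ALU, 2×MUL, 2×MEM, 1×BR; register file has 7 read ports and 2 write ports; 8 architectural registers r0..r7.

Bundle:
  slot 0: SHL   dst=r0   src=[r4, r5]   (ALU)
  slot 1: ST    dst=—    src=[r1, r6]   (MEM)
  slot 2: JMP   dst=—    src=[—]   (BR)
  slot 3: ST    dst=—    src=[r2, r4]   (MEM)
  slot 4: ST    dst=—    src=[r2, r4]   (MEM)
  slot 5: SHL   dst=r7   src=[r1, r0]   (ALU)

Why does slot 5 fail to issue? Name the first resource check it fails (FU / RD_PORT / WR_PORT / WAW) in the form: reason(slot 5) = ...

[0] ALU needs rd=2 wr=1: ok; after: ALU=2 MUL=2 MEM=2 BR=1, R=5, W=1
[1] MEM needs rd=2 wr=0: ok; after: ALU=2 MUL=2 MEM=1 BR=1, R=3, W=1
[2] BR needs rd=0 wr=0: ok; after: ALU=2 MUL=2 MEM=1 BR=0, R=3, W=1
[3] MEM needs rd=2 wr=0: ok; after: ALU=2 MUL=2 MEM=0 BR=0, R=1, W=1
[4] MEM needs rd=2 wr=0: FU; after: ALU=2 MUL=2 MEM=0 BR=0, R=1, W=1
[5] ALU needs rd=2 wr=1: RD_PORT; after: ALU=2 MUL=2 MEM=0 BR=0, R=1, W=1

reason(slot 5) = RD_PORT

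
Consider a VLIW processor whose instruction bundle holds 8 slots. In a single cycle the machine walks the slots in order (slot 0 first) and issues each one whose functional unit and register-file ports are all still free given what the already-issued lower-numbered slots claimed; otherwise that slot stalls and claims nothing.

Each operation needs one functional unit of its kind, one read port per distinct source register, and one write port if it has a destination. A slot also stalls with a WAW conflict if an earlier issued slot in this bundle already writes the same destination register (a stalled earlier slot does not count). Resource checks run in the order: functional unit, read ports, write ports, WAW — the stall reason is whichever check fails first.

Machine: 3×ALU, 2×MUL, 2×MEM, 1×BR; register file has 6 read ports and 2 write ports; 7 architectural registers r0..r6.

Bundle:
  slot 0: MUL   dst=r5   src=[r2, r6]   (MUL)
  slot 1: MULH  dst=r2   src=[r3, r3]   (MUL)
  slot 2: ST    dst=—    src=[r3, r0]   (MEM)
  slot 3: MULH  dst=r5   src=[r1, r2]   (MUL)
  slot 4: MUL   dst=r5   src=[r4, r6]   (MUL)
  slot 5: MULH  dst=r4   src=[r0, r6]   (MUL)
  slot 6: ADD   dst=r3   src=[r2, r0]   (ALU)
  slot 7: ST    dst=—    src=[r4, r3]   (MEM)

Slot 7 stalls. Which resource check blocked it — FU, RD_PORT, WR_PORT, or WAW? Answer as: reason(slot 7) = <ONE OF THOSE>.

reason(slot 7) = RD_PORT

slot 0 (MUL): ISSUE — free A3,Mu1,Ld2,B1 rp4 wp1
slot 1 (MUL): ISSUE — free A3,Mu0,Ld2,B1 rp3 wp0
slot 2 (MEM): ISSUE — free A3,Mu0,Ld1,B1 rp1 wp0
slot 3 (MUL): stall FU — free A3,Mu0,Ld1,B1 rp1 wp0
slot 4 (MUL): stall FU — free A3,Mu0,Ld1,B1 rp1 wp0
slot 5 (MUL): stall FU — free A3,Mu0,Ld1,B1 rp1 wp0
slot 6 (ALU): stall RD_PORT — free A3,Mu0,Ld1,B1 rp1 wp0
slot 7 (MEM): stall RD_PORT — free A3,Mu0,Ld1,B1 rp1 wp0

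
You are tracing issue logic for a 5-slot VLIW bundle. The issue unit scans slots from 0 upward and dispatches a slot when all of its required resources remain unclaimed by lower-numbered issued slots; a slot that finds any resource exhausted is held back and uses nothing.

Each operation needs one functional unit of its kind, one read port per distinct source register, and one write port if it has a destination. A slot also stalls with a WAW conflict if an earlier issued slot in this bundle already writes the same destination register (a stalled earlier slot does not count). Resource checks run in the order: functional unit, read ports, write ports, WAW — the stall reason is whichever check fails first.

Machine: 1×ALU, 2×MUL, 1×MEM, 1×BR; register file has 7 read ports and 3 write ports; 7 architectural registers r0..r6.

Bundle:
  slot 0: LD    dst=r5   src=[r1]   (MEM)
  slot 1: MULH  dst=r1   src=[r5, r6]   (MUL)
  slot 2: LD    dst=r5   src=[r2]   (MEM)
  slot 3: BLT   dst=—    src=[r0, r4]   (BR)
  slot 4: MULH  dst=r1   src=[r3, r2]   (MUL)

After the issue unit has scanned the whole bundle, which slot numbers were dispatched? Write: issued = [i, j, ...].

issued = [0, 1, 3]

  0. MEM→r5 ⇒ go  {1A/2Mu/0Ld/1B | 6r 2w}
  1. MUL→r1 ⇒ go  {1A/1Mu/0Ld/1B | 4r 1w}
  2. MEM→r5 ⇒ no(FU)  {1A/1Mu/0Ld/1B | 4r 1w}
  3. BR ⇒ go  {1A/1Mu/0Ld/0B | 2r 1w}
  4. MUL→r1 ⇒ no(WAW)  {1A/1Mu/0Ld/0B | 2r 1w}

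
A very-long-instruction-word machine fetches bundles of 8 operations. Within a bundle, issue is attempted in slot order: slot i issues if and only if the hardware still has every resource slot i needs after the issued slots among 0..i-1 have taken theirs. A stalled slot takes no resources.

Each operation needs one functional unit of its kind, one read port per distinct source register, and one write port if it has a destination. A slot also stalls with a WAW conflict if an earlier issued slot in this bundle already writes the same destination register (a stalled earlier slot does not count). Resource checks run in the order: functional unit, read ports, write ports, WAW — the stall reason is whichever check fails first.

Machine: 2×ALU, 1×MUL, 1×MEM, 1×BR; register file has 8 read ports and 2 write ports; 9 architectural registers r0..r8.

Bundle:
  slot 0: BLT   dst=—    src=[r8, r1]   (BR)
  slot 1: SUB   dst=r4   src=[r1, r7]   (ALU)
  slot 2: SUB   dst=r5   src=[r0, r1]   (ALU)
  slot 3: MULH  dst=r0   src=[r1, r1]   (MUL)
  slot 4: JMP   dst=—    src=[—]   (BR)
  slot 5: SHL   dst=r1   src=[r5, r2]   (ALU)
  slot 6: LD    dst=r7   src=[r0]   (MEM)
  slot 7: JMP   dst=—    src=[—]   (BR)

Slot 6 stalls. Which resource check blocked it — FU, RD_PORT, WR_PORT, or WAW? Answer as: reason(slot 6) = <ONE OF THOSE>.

#0 BR src=r8,r1 dispatched  <A:2 Mu:1 Ld:1 B:0 rd:6 wr:2>
#1 ALU src=r1,r7 dispatched  <A:1 Mu:1 Ld:1 B:0 rd:4 wr:1>
#2 ALU src=r0,r1 dispatched  <A:0 Mu:1 Ld:1 B:0 rd:2 wr:0>
#3 MUL src=r1,r1 held:WR_PORT  <A:0 Mu:1 Ld:1 B:0 rd:2 wr:0>
#4 BR src=- held:FU  <A:0 Mu:1 Ld:1 B:0 rd:2 wr:0>
#5 ALU src=r5,r2 held:FU  <A:0 Mu:1 Ld:1 B:0 rd:2 wr:0>
#6 MEM src=r0 held:WR_PORT  <A:0 Mu:1 Ld:1 B:0 rd:2 wr:0>
#7 BR src=- held:FU  <A:0 Mu:1 Ld:1 B:0 rd:2 wr:0>

reason(slot 6) = WR_PORT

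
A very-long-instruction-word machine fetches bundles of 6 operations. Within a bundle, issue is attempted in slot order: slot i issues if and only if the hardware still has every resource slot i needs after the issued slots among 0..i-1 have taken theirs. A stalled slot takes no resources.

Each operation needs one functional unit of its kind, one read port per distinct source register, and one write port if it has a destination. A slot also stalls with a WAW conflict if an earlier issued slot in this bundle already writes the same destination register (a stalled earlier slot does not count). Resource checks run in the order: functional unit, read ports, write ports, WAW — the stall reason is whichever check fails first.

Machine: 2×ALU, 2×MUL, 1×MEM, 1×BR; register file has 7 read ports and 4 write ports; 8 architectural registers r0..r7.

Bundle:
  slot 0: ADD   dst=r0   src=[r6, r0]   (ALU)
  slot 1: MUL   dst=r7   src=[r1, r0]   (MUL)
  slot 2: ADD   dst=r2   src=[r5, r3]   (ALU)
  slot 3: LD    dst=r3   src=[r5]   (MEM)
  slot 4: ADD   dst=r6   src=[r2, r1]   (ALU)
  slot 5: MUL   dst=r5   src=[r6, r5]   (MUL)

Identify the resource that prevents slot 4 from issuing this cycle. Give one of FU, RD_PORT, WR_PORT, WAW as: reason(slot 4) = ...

[0] ALU needs rd=2 wr=1: ok; after: ALU=1 MUL=2 MEM=1 BR=1, R=5, W=3
[1] MUL needs rd=2 wr=1: ok; after: ALU=1 MUL=1 MEM=1 BR=1, R=3, W=2
[2] ALU needs rd=2 wr=1: ok; after: ALU=0 MUL=1 MEM=1 BR=1, R=1, W=1
[3] MEM needs rd=1 wr=1: ok; after: ALU=0 MUL=1 MEM=0 BR=1, R=0, W=0
[4] ALU needs rd=2 wr=1: FU; after: ALU=0 MUL=1 MEM=0 BR=1, R=0, W=0
[5] MUL needs rd=2 wr=1: RD_PORT; after: ALU=0 MUL=1 MEM=0 BR=1, R=0, W=0

reason(slot 4) = FU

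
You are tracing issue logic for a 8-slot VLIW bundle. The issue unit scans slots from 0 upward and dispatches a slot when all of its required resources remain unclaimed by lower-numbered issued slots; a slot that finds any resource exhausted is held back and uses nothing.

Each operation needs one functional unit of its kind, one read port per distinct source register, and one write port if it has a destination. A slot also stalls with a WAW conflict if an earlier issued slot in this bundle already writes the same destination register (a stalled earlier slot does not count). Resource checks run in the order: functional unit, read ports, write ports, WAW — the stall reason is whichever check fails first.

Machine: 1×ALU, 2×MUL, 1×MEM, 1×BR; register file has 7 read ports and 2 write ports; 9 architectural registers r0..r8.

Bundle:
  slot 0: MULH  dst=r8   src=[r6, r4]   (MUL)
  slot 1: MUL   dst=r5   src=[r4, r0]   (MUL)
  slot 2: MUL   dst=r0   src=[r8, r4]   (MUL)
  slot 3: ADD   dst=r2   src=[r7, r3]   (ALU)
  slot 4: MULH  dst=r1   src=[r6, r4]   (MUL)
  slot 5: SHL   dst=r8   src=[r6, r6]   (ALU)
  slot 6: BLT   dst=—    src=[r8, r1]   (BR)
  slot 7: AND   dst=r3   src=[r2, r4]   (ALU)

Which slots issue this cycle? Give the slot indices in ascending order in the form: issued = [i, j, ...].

issued = [0, 1, 6]

  0. MUL→r8 ⇒ go  {1A/1Mu/1Ld/1B | 5r 1w}
  1. MUL→r5 ⇒ go  {1A/0Mu/1Ld/1B | 3r 0w}
  2. MUL→r0 ⇒ no(FU)  {1A/0Mu/1Ld/1B | 3r 0w}
  3. ALU→r2 ⇒ no(WR_PORT)  {1A/0Mu/1Ld/1B | 3r 0w}
  4. MUL→r1 ⇒ no(FU)  {1A/0Mu/1Ld/1B | 3r 0w}
  5. ALU→r8 ⇒ no(WR_PORT)  {1A/0Mu/1Ld/1B | 3r 0w}
  6. BR ⇒ go  {1A/0Mu/1Ld/0B | 1r 0w}
  7. ALU→r3 ⇒ no(RD_PORT)  {1A/0Mu/1Ld/0B | 1r 0w}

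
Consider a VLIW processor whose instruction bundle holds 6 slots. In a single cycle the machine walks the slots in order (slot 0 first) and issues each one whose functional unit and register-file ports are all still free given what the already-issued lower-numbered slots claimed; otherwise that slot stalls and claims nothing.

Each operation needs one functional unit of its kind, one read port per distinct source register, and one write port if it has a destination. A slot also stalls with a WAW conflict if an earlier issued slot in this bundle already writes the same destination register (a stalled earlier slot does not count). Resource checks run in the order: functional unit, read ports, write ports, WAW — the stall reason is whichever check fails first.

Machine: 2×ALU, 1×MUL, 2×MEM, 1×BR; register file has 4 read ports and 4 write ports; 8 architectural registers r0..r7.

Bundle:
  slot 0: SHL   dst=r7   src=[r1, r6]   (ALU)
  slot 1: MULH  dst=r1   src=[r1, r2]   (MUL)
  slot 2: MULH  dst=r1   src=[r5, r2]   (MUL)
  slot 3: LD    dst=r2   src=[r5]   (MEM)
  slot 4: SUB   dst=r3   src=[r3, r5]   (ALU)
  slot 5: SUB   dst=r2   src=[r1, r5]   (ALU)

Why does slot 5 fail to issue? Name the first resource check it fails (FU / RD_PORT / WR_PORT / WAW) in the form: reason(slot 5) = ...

[0] ALU needs rd=2 wr=1: ok; after: ALU=1 MUL=1 MEM=2 BR=1, R=2, W=3
[1] MUL needs rd=2 wr=1: ok; after: ALU=1 MUL=0 MEM=2 BR=1, R=0, W=2
[2] MUL needs rd=2 wr=1: FU; after: ALU=1 MUL=0 MEM=2 BR=1, R=0, W=2
[3] MEM needs rd=1 wr=1: RD_PORT; after: ALU=1 MUL=0 MEM=2 BR=1, R=0, W=2
[4] ALU needs rd=2 wr=1: RD_PORT; after: ALU=1 MUL=0 MEM=2 BR=1, R=0, W=2
[5] ALU needs rd=2 wr=1: RD_PORT; after: ALU=1 MUL=0 MEM=2 BR=1, R=0, W=2

reason(slot 5) = RD_PORT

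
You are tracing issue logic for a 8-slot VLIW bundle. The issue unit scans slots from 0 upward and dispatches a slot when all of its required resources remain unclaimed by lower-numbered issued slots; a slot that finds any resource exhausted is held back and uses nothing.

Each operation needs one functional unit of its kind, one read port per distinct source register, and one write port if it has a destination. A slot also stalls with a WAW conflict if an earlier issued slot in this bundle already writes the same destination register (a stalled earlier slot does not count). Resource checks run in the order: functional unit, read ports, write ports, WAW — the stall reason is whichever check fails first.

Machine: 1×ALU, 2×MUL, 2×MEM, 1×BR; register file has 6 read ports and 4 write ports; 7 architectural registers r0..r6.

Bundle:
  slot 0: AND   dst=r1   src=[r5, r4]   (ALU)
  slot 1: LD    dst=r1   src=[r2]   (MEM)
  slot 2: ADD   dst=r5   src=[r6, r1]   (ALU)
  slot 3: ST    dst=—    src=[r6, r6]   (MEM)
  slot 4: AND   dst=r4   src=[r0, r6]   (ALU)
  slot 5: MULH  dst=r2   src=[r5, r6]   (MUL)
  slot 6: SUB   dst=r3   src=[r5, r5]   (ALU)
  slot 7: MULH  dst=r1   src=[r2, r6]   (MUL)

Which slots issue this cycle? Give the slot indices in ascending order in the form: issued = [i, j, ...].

  0. ALU→r1 ⇒ go  {0A/2Mu/2Ld/1B | 4r 3w}
  1. MEM→r1 ⇒ no(WAW)  {0A/2Mu/2Ld/1B | 4r 3w}
  2. ALU→r5 ⇒ no(FU)  {0A/2Mu/2Ld/1B | 4r 3w}
  3. MEM ⇒ go  {0A/2Mu/1Ld/1B | 3r 3w}
  4. ALU→r4 ⇒ no(FU)  {0A/2Mu/1Ld/1B | 3r 3w}
  5. MUL→r2 ⇒ go  {0A/1Mu/1Ld/1B | 1r 2w}
  6. ALU→r3 ⇒ no(FU)  {0A/1Mu/1Ld/1B | 1r 2w}
  7. MUL→r1 ⇒ no(RD_PORT)  {0A/1Mu/1Ld/1B | 1r 2w}

issued = [0, 3, 5]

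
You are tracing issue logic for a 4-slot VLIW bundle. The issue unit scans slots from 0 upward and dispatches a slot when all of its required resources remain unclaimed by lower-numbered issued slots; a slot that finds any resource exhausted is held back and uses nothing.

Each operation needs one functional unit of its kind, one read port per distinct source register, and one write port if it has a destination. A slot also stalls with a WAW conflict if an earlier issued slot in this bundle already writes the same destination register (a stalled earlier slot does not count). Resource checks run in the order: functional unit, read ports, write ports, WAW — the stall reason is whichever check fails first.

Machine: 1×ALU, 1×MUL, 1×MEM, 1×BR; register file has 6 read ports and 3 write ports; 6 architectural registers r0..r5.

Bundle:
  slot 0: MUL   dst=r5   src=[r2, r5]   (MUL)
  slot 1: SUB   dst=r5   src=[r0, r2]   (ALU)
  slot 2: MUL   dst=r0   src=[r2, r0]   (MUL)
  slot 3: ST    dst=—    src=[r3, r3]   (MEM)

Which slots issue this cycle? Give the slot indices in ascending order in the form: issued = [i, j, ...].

[0] MUL needs rd=2 wr=1: ok; after: ALU=1 MUL=0 MEM=1 BR=1, R=4, W=2
[1] ALU needs rd=2 wr=1: WAW; after: ALU=1 MUL=0 MEM=1 BR=1, R=4, W=2
[2] MUL needs rd=2 wr=1: FU; after: ALU=1 MUL=0 MEM=1 BR=1, R=4, W=2
[3] MEM needs rd=1 wr=0: ok; after: ALU=1 MUL=0 MEM=0 BR=1, R=3, W=2

issued = [0, 3]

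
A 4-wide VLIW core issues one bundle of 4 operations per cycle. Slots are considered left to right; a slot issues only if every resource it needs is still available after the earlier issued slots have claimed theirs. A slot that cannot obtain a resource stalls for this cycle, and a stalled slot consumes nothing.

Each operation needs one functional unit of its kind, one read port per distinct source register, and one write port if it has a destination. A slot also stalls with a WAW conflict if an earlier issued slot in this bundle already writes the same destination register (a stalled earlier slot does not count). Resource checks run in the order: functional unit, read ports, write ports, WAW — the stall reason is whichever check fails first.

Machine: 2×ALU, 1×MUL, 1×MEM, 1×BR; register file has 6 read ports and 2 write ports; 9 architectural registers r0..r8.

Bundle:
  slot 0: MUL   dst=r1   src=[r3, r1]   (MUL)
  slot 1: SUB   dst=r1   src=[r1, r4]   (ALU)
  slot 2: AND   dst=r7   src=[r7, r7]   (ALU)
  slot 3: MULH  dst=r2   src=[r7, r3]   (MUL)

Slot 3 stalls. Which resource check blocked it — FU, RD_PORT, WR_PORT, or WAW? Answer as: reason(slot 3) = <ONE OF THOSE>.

reason(slot 3) = FU

(0) want 1×MUL +2rd +1wr — yes → AL2|MU0|ME1|BR1|rd4|wr1
(1) want 1×ALU +2rd +1wr — WAW → AL2|MU0|ME1|BR1|rd4|wr1
(2) want 1×ALU +1rd +1wr — yes → AL1|MU0|ME1|BR1|rd3|wr0
(3) want 1×MUL +2rd +1wr — FU → AL1|MU0|ME1|BR1|rd3|wr0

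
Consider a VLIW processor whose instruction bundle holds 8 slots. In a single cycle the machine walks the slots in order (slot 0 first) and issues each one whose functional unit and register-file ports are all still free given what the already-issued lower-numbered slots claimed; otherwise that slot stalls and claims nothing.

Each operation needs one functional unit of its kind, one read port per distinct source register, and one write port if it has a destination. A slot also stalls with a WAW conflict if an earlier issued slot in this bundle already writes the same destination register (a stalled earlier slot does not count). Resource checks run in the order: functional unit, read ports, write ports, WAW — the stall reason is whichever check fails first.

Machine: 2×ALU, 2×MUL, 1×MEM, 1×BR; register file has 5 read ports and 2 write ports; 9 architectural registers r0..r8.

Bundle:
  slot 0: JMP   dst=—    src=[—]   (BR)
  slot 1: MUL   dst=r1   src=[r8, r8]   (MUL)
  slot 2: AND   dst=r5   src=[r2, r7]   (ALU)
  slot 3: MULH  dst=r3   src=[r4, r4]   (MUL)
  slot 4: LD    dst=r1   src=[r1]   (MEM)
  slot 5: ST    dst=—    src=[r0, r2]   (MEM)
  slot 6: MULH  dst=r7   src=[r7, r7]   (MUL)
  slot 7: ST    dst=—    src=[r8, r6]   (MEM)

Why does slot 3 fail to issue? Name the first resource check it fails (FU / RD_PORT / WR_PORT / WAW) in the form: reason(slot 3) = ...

[0] BR needs rd=0 wr=0: ok; after: ALU=2 MUL=2 MEM=1 BR=0, R=5, W=2
[1] MUL needs rd=1 wr=1: ok; after: ALU=2 MUL=1 MEM=1 BR=0, R=4, W=1
[2] ALU needs rd=2 wr=1: ok; after: ALU=1 MUL=1 MEM=1 BR=0, R=2, W=0
[3] MUL needs rd=1 wr=1: WR_PORT; after: ALU=1 MUL=1 MEM=1 BR=0, R=2, W=0
[4] MEM needs rd=1 wr=1: WR_PORT; after: ALU=1 MUL=1 MEM=1 BR=0, R=2, W=0
[5] MEM needs rd=2 wr=0: ok; after: ALU=1 MUL=1 MEM=0 BR=0, R=0, W=0
[6] MUL needs rd=1 wr=1: RD_PORT; after: ALU=1 MUL=1 MEM=0 BR=0, R=0, W=0
[7] MEM needs rd=2 wr=0: FU; after: ALU=1 MUL=1 MEM=0 BR=0, R=0, W=0

reason(slot 3) = WR_PORT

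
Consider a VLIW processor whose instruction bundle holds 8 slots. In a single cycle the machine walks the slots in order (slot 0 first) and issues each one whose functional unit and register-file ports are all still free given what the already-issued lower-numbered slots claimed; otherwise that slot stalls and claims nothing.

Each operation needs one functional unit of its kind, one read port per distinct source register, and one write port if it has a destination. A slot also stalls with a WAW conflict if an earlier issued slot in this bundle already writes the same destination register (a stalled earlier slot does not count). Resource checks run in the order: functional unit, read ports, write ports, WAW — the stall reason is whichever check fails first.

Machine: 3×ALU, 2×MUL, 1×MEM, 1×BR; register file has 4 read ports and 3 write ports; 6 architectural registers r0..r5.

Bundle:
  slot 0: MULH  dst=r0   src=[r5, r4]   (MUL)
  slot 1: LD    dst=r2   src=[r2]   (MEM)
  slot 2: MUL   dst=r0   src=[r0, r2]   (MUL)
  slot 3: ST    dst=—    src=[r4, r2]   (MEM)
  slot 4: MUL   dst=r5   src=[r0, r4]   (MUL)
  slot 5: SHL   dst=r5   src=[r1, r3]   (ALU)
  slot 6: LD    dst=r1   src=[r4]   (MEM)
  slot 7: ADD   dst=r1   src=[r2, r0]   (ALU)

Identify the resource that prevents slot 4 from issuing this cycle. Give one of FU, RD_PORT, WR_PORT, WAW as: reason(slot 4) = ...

(0) want 1×MUL +2rd +1wr — yes → AL3|MU1|ME1|BR1|rd2|wr2
(1) want 1×MEM +1rd +1wr — yes → AL3|MU1|ME0|BR1|rd1|wr1
(2) want 1×MUL +2rd +1wr — RD_PORT → AL3|MU1|ME0|BR1|rd1|wr1
(3) want 1×MEM +2rd +0wr — FU → AL3|MU1|ME0|BR1|rd1|wr1
(4) want 1×MUL +2rd +1wr — RD_PORT → AL3|MU1|ME0|BR1|rd1|wr1
(5) want 1×ALU +2rd +1wr — RD_PORT → AL3|MU1|ME0|BR1|rd1|wr1
(6) want 1×MEM +1rd +1wr — FU → AL3|MU1|ME0|BR1|rd1|wr1
(7) want 1×ALU +2rd +1wr — RD_PORT → AL3|MU1|ME0|BR1|rd1|wr1

reason(slot 4) = RD_PORT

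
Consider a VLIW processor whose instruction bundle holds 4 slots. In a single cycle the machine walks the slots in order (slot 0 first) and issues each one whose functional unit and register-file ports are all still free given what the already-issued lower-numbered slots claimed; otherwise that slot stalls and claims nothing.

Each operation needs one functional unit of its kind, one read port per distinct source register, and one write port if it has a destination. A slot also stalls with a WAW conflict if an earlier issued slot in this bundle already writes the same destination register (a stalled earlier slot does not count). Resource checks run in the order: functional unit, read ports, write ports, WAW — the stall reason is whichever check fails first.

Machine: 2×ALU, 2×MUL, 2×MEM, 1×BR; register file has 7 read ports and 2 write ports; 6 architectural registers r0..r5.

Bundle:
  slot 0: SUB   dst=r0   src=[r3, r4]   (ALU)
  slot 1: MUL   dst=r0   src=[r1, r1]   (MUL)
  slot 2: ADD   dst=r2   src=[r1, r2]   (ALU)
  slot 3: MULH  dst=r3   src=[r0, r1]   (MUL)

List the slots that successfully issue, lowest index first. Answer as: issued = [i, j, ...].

issued = [0, 2]

#0 ALU src=r3,r4 dispatched  <A:1 Mu:2 Ld:2 B:1 rd:5 wr:1>
#1 MUL src=r1,r1 held:WAW  <A:1 Mu:2 Ld:2 B:1 rd:5 wr:1>
#2 ALU src=r1,r2 dispatched  <A:0 Mu:2 Ld:2 B:1 rd:3 wr:0>
#3 MUL src=r0,r1 held:WR_PORT  <A:0 Mu:2 Ld:2 B:1 rd:3 wr:0>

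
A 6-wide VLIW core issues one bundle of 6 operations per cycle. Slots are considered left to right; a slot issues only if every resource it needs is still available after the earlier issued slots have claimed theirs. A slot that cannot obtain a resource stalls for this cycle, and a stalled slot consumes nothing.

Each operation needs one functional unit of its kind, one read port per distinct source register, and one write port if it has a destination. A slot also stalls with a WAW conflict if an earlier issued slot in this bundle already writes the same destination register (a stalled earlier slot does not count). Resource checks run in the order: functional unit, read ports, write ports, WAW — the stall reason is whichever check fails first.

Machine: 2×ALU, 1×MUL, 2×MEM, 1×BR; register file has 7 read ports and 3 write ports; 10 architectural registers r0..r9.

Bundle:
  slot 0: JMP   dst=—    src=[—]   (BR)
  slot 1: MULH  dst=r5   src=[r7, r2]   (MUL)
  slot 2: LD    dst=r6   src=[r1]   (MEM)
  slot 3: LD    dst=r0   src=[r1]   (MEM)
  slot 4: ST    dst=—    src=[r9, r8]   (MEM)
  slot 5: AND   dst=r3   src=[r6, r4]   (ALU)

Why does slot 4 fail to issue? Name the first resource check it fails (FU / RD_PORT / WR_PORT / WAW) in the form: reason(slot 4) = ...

reason(slot 4) = FU

(0) want 1×BR +0rd +0wr — yes → AL2|MU1|ME2|BR0|rd7|wr3
(1) want 1×MUL +2rd +1wr — yes → AL2|MU0|ME2|BR0|rd5|wr2
(2) want 1×MEM +1rd +1wr — yes → AL2|MU0|ME1|BR0|rd4|wr1
(3) want 1×MEM +1rd +1wr — yes → AL2|MU0|ME0|BR0|rd3|wr0
(4) want 1×MEM +2rd +0wr — FU → AL2|MU0|ME0|BR0|rd3|wr0
(5) want 1×ALU +2rd +1wr — WR_PORT → AL2|MU0|ME0|BR0|rd3|wr0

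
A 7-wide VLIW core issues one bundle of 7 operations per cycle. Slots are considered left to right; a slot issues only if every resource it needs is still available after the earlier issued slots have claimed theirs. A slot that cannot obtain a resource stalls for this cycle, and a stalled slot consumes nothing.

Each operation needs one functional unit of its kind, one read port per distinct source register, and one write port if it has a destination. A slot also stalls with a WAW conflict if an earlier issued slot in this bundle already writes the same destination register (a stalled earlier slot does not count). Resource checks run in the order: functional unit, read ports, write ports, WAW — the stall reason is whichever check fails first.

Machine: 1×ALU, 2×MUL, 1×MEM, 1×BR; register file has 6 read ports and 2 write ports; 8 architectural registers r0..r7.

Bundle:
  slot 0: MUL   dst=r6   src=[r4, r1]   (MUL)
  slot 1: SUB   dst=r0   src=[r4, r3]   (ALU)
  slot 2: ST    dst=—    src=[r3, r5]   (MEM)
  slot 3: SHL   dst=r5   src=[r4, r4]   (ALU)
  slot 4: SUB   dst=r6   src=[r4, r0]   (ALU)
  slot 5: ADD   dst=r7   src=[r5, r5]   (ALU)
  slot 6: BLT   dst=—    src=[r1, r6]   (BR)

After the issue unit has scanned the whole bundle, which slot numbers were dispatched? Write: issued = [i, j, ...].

#0 MUL src=r4,r1 dispatched  <A:1 Mu:1 Ld:1 B:1 rd:4 wr:1>
#1 ALU src=r4,r3 dispatched  <A:0 Mu:1 Ld:1 B:1 rd:2 wr:0>
#2 MEM src=r3,r5 dispatched  <A:0 Mu:1 Ld:0 B:1 rd:0 wr:0>
#3 ALU src=r4,r4 held:FU  <A:0 Mu:1 Ld:0 B:1 rd:0 wr:0>
#4 ALU src=r4,r0 held:FU  <A:0 Mu:1 Ld:0 B:1 rd:0 wr:0>
#5 ALU src=r5,r5 held:FU  <A:0 Mu:1 Ld:0 B:1 rd:0 wr:0>
#6 BR src=r1,r6 held:RD_PORT  <A:0 Mu:1 Ld:0 B:1 rd:0 wr:0>

issued = [0, 1, 2]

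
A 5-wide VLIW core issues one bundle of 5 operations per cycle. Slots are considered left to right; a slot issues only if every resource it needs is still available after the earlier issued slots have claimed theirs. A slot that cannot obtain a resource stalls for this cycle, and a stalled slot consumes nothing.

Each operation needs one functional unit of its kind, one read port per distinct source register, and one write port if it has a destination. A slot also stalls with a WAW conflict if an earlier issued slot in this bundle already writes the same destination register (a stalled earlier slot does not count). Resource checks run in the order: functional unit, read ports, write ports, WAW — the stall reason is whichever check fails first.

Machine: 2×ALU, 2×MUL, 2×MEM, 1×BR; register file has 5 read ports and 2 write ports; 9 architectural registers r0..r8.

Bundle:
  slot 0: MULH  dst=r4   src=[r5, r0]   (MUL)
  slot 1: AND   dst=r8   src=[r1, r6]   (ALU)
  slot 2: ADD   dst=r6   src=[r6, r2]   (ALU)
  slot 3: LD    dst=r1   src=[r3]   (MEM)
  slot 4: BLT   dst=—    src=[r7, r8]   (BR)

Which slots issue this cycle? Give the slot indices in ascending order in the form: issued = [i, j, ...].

issued = [0, 1]

#0 MUL src=r5,r0 dispatched  <A:2 Mu:1 Ld:2 B:1 rd:3 wr:1>
#1 ALU src=r1,r6 dispatched  <A:1 Mu:1 Ld:2 B:1 rd:1 wr:0>
#2 ALU src=r6,r2 held:RD_PORT  <A:1 Mu:1 Ld:2 B:1 rd:1 wr:0>
#3 MEM src=r3 held:WR_PORT  <A:1 Mu:1 Ld:2 B:1 rd:1 wr:0>
#4 BR src=r7,r8 held:RD_PORT  <A:1 Mu:1 Ld:2 B:1 rd:1 wr:0>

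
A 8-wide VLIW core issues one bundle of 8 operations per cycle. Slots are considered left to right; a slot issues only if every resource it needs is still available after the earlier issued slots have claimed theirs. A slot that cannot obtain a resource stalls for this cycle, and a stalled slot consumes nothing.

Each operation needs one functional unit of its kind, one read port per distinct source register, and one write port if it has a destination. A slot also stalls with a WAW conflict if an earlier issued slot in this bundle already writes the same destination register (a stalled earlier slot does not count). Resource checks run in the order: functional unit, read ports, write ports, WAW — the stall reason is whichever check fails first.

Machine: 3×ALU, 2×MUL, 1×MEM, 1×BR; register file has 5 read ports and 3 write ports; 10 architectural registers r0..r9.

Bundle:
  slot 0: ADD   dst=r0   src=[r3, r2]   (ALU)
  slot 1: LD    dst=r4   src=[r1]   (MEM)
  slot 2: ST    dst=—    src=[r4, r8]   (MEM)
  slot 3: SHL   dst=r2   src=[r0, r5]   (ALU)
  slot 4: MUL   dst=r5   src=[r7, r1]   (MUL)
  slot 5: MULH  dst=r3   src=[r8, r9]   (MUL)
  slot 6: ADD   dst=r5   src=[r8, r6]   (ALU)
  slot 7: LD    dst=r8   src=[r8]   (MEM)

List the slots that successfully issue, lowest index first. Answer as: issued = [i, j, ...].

issued = [0, 1, 3]

  0. ALU→r0 ⇒ go  {2A/2Mu/1Ld/1B | 3r 2w}
  1. MEM→r4 ⇒ go  {2A/2Mu/0Ld/1B | 2r 1w}
  2. MEM ⇒ no(FU)  {2A/2Mu/0Ld/1B | 2r 1w}
  3. ALU→r2 ⇒ go  {1A/2Mu/0Ld/1B | 0r 0w}
  4. MUL→r5 ⇒ no(RD_PORT)  {1A/2Mu/0Ld/1B | 0r 0w}
  5. MUL→r3 ⇒ no(RD_PORT)  {1A/2Mu/0Ld/1B | 0r 0w}
  6. ALU→r5 ⇒ no(RD_PORT)  {1A/2Mu/0Ld/1B | 0r 0w}
  7. MEM→r8 ⇒ no(FU)  {1A/2Mu/0Ld/1B | 0r 0w}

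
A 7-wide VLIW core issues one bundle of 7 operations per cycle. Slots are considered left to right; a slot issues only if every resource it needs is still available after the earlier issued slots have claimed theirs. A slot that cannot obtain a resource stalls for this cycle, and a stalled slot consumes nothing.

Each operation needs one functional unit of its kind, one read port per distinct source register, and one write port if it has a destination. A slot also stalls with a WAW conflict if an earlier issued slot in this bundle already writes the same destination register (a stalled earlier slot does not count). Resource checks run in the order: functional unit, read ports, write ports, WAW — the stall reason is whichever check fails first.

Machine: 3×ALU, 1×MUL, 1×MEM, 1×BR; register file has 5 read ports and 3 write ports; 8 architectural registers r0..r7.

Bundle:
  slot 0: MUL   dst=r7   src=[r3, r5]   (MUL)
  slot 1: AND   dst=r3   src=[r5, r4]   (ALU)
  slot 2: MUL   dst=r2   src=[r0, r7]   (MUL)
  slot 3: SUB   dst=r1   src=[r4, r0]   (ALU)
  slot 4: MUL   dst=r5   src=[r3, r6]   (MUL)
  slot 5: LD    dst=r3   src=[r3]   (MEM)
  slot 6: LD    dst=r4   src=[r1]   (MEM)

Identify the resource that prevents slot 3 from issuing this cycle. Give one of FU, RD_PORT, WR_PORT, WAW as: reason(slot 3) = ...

[0] MUL needs rd=2 wr=1: ok; after: ALU=3 MUL=0 MEM=1 BR=1, R=3, W=2
[1] ALU needs rd=2 wr=1: ok; after: ALU=2 MUL=0 MEM=1 BR=1, R=1, W=1
[2] MUL needs rd=2 wr=1: FU; after: ALU=2 MUL=0 MEM=1 BR=1, R=1, W=1
[3] ALU needs rd=2 wr=1: RD_PORT; after: ALU=2 MUL=0 MEM=1 BR=1, R=1, W=1
[4] MUL needs rd=2 wr=1: FU; after: ALU=2 MUL=0 MEM=1 BR=1, R=1, W=1
[5] MEM needs rd=1 wr=1: WAW; after: ALU=2 MUL=0 MEM=1 BR=1, R=1, W=1
[6] MEM needs rd=1 wr=1: ok; after: ALU=2 MUL=0 MEM=0 BR=1, R=0, W=0

reason(slot 3) = RD_PORT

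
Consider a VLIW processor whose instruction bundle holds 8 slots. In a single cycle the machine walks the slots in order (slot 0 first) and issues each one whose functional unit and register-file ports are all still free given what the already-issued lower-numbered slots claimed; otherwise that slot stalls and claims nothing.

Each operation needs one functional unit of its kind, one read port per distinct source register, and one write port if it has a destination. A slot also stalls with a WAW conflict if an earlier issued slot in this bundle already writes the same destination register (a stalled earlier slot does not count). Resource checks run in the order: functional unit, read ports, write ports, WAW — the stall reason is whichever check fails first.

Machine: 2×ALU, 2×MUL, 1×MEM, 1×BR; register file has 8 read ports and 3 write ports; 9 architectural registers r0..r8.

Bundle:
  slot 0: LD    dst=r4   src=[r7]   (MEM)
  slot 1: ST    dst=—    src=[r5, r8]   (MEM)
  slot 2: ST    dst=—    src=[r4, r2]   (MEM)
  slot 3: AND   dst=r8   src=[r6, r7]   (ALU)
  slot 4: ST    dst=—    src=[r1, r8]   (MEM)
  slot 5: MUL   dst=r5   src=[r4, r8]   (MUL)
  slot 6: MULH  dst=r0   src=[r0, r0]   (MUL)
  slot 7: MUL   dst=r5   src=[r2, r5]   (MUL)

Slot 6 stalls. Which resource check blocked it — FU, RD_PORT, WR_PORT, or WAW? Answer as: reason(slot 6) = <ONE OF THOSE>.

reason(slot 6) = WR_PORT

#0 MEM src=r7 dispatched  <A:2 Mu:2 Ld:0 B:1 rd:7 wr:2>
#1 MEM src=r5,r8 held:FU  <A:2 Mu:2 Ld:0 B:1 rd:7 wr:2>
#2 MEM src=r4,r2 held:FU  <A:2 Mu:2 Ld:0 B:1 rd:7 wr:2>
#3 ALU src=r6,r7 dispatched  <A:1 Mu:2 Ld:0 B:1 rd:5 wr:1>
#4 MEM src=r1,r8 held:FU  <A:1 Mu:2 Ld:0 B:1 rd:5 wr:1>
#5 MUL src=r4,r8 dispatched  <A:1 Mu:1 Ld:0 B:1 rd:3 wr:0>
#6 MUL src=r0,r0 held:WR_PORT  <A:1 Mu:1 Ld:0 B:1 rd:3 wr:0>
#7 MUL src=r2,r5 held:WR_PORT  <A:1 Mu:1 Ld:0 B:1 rd:3 wr:0>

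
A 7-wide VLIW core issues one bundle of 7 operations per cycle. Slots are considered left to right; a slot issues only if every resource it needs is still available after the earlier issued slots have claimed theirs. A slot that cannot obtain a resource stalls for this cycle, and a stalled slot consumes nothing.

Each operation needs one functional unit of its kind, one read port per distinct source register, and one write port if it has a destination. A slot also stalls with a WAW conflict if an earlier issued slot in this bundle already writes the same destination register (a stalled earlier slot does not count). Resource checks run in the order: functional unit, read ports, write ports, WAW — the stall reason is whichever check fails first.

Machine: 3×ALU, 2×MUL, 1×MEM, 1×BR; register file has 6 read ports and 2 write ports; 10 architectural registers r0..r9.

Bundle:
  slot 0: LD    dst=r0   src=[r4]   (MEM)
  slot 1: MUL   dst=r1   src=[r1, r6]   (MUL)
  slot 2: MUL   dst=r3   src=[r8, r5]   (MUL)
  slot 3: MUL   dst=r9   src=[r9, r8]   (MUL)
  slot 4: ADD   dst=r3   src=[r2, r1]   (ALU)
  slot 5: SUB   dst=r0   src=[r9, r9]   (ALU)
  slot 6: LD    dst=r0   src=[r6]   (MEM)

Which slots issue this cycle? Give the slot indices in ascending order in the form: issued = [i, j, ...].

[0] MEM needs rd=1 wr=1: ok; after: ALU=3 MUL=2 MEM=0 BR=1, R=5, W=1
[1] MUL needs rd=2 wr=1: ok; after: ALU=3 MUL=1 MEM=0 BR=1, R=3, W=0
[2] MUL needs rd=2 wr=1: WR_PORT; after: ALU=3 MUL=1 MEM=0 BR=1, R=3, W=0
[3] MUL needs rd=2 wr=1: WR_PORT; after: ALU=3 MUL=1 MEM=0 BR=1, R=3, W=0
[4] ALU needs rd=2 wr=1: WR_PORT; after: ALU=3 MUL=1 MEM=0 BR=1, R=3, W=0
[5] ALU needs rd=1 wr=1: WR_PORT; after: ALU=3 MUL=1 MEM=0 BR=1, R=3, W=0
[6] MEM needs rd=1 wr=1: FU; after: ALU=3 MUL=1 MEM=0 BR=1, R=3, W=0

issued = [0, 1]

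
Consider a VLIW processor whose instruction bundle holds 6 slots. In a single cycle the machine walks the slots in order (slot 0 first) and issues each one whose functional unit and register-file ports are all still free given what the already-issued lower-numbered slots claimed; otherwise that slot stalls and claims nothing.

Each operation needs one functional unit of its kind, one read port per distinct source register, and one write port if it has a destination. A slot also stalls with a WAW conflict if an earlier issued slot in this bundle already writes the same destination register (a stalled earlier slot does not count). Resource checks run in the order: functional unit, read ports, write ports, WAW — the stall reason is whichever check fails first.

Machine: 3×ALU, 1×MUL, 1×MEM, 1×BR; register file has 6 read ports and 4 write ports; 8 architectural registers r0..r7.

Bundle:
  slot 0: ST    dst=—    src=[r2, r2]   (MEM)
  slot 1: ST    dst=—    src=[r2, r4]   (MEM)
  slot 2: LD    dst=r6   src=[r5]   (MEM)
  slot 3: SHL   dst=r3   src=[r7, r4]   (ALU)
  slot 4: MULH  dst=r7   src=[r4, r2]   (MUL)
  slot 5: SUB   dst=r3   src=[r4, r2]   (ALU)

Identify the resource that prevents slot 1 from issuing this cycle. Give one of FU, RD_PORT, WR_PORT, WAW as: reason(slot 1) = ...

(0) want 1×MEM +1rd +0wr — yes → AL3|MU1|ME0|BR1|rd5|wr4
(1) want 1×MEM +2rd +0wr — FU → AL3|MU1|ME0|BR1|rd5|wr4
(2) want 1×MEM +1rd +1wr — FU → AL3|MU1|ME0|BR1|rd5|wr4
(3) want 1×ALU +2rd +1wr — yes → AL2|MU1|ME0|BR1|rd3|wr3
(4) want 1×MUL +2rd +1wr — yes → AL2|MU0|ME0|BR1|rd1|wr2
(5) want 1×ALU +2rd +1wr — RD_PORT → AL2|MU0|ME0|BR1|rd1|wr2

reason(slot 1) = FU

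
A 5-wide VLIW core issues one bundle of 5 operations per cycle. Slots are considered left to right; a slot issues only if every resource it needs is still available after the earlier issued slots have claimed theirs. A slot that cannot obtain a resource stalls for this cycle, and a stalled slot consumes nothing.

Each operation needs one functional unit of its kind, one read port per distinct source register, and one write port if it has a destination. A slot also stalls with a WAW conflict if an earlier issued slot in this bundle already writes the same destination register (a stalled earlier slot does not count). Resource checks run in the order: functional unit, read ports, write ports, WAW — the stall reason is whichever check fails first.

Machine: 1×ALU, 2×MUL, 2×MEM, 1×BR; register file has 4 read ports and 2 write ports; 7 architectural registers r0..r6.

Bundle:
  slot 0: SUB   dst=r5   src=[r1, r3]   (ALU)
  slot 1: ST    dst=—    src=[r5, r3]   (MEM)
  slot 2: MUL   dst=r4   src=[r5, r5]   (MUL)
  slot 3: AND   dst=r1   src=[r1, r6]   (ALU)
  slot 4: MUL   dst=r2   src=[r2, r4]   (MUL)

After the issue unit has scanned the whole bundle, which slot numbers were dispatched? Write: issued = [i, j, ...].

  0. ALU→r5 ⇒ go  {0A/2Mu/2Ld/1B | 2r 1w}
  1. MEM ⇒ go  {0A/2Mu/1Ld/1B | 0r 1w}
  2. MUL→r4 ⇒ no(RD_PORT)  {0A/2Mu/1Ld/1B | 0r 1w}
  3. ALU→r1 ⇒ no(FU)  {0A/2Mu/1Ld/1B | 0r 1w}
  4. MUL→r2 ⇒ no(RD_PORT)  {0A/2Mu/1Ld/1B | 0r 1w}

issued = [0, 1]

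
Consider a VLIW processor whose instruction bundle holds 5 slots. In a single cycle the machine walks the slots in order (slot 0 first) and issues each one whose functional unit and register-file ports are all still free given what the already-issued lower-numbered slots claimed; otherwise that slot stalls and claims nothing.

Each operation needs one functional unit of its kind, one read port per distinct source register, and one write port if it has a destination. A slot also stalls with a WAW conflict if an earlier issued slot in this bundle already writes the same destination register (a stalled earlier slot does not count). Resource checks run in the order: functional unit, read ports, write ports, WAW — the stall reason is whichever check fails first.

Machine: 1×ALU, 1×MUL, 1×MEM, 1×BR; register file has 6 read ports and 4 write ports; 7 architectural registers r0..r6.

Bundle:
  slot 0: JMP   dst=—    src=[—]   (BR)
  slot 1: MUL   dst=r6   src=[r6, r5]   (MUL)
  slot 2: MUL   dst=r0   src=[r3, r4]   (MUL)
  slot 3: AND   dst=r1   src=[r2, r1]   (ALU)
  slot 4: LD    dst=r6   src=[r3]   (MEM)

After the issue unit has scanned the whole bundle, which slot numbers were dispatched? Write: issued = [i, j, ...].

  0. BR ⇒ go  {1A/1Mu/1Ld/0B | 6r 4w}
  1. MUL→r6 ⇒ go  {1A/0Mu/1Ld/0B | 4r 3w}
  2. MUL→r0 ⇒ no(FU)  {1A/0Mu/1Ld/0B | 4r 3w}
  3. ALU→r1 ⇒ go  {0A/0Mu/1Ld/0B | 2r 2w}
  4. MEM→r6 ⇒ no(WAW)  {0A/0Mu/1Ld/0B | 2r 2w}

issued = [0, 1, 3]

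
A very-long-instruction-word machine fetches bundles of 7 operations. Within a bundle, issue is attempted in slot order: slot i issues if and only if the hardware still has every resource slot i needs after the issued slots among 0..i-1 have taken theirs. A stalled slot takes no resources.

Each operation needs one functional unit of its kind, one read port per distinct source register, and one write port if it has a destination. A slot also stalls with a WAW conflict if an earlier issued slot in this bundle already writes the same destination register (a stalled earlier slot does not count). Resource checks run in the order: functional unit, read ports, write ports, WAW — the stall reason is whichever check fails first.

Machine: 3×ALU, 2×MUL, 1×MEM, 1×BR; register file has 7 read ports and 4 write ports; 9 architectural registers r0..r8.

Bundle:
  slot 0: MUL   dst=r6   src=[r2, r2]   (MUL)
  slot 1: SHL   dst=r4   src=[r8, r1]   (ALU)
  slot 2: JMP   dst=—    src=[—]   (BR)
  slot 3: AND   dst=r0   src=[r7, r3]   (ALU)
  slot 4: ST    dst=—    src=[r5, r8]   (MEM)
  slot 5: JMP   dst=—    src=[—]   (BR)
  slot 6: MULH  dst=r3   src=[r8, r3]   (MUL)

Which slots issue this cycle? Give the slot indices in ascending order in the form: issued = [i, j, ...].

#0 MUL src=r2,r2 dispatched  <A:3 Mu:1 Ld:1 B:1 rd:6 wr:3>
#1 ALU src=r8,r1 dispatched  <A:2 Mu:1 Ld:1 B:1 rd:4 wr:2>
#2 BR src=- dispatched  <A:2 Mu:1 Ld:1 B:0 rd:4 wr:2>
#3 ALU src=r7,r3 dispatched  <A:1 Mu:1 Ld:1 B:0 rd:2 wr:1>
#4 MEM src=r5,r8 dispatched  <A:1 Mu:1 Ld:0 B:0 rd:0 wr:1>
#5 BR src=- held:FU  <A:1 Mu:1 Ld:0 B:0 rd:0 wr:1>
#6 MUL src=r8,r3 held:RD_PORT  <A:1 Mu:1 Ld:0 B:0 rd:0 wr:1>

issued = [0, 1, 2, 3, 4]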